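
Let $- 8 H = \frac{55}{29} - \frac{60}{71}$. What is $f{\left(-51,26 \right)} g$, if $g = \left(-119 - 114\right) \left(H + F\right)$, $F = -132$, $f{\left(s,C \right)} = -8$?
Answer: $- \frac{507117277}{2059} \approx -2.4629 \cdot 10^{5}$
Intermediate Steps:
$H = - \frac{2165}{16472}$ ($H = - \frac{\frac{55}{29} - \frac{60}{71}}{8} = \left(- \frac{1}{8}\right) \frac{2165}{2059} = - \frac{2165}{16472} \approx -0.13144$)
$g = \frac{507117277}{16472}$ ($g = \left(-119 - 114\right) \left(- \frac{2165}{16472} - 132\right) = \left(-233\right) \left(- \frac{2176469}{16472}\right) = \frac{507117277}{16472} \approx 30787.0$)
$f{\left(-51,26 \right)} g = \left(-8\right) \frac{507117277}{16472} = - \frac{507117277}{2059}$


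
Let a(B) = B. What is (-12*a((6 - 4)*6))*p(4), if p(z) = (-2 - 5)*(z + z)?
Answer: 8064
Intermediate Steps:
p(z) = -14*z
(-12*a((6 - 4)*6))*p(4) = (-12*(6 - 4)*6)*(-14*4) = -24*6*(-56) = -12*12*(-56) = -144*(-56) = 8064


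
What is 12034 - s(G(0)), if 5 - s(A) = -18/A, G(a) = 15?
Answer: 60139/5 ≈ 12028.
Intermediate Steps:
s(A) = 5 + 18/A (s(A) = 5 - (-18)/A = 5 + 18/A)
12034 - s(G(0)) = 12034 - (5 + 18/15) = 12034 - (5 + 18*(1/15)) = 12034 - (5 + 6/5) = 12034 - 1*31/5 = 12034 - 31/5 = 60139/5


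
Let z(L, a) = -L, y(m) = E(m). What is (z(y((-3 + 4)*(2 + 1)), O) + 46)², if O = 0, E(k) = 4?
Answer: 1764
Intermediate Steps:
y(m) = 4
(z(y((-3 + 4)*(2 + 1)), O) + 46)² = (-1*4 + 46)² = (-4 + 46)² = 42² = 1764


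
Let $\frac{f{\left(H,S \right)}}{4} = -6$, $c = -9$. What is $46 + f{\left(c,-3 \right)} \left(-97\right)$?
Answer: $2374$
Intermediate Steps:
$f{\left(H,S \right)} = -24$ ($f{\left(H,S \right)} = 4 \left(-6\right) = -24$)
$46 + f{\left(c,-3 \right)} \left(-97\right) = 46 - -2328 = 46 + 2328 = 2374$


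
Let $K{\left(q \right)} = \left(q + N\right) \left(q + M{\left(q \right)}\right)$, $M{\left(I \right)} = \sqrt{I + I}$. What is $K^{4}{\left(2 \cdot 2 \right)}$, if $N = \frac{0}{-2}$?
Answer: $278528 + 196608 \sqrt{2} \approx 5.5657 \cdot 10^{5}$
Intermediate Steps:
$N = 0$ ($N = 0 \left(- \frac{1}{2}\right) = 0$)
$M{\left(I \right)} = \sqrt{2} \sqrt{I}$ ($M{\left(I \right)} = \sqrt{2 I} = \sqrt{2} \sqrt{I}$)
$K{\left(q \right)} = q \left(q + \sqrt{2} \sqrt{q}\right)$ ($K{\left(q \right)} = \left(q + 0\right) \left(q + \sqrt{2} \sqrt{q}\right) = q \left(q + \sqrt{2} \sqrt{q}\right)$)
$K^{4}{\left(2 \cdot 2 \right)} = \left(\left(2 \cdot 2\right)^{2} + \sqrt{2} \left(2 \cdot 2\right)^{\frac{3}{2}}\right)^{4} = \left(4^{2} + \sqrt{2} \cdot 4^{\frac{3}{2}}\right)^{4} = \left(16 + \sqrt{2} \cdot 8\right)^{4} = \left(16 + 8 \sqrt{2}\right)^{4}$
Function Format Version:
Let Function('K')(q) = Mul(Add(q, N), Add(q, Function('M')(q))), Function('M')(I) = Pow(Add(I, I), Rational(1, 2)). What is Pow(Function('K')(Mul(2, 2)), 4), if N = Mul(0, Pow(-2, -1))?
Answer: Add(278528, Mul(196608, Pow(2, Rational(1, 2)))) ≈ 5.5657e+5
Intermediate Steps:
N = 0 (N = Mul(0, Rational(-1, 2)) = 0)
Function('M')(I) = Mul(Pow(2, Rational(1, 2)), Pow(I, Rational(1, 2))) (Function('M')(I) = Pow(Mul(2, I), Rational(1, 2)) = Mul(Pow(2, Rational(1, 2)), Pow(I, Rational(1, 2))))
Function('K')(q) = Mul(q, Add(q, Mul(Pow(2, Rational(1, 2)), Pow(q, Rational(1, 2))))) (Function('K')(q) = Mul(Add(q, 0), Add(q, Mul(Pow(2, Rational(1, 2)), Pow(q, Rational(1, 2))))) = Mul(q, Add(q, Mul(Pow(2, Rational(1, 2)), Pow(q, Rational(1, 2))))))
Pow(Function('K')(Mul(2, 2)), 4) = Pow(Add(Pow(Mul(2, 2), 2), Mul(Pow(2, Rational(1, 2)), Pow(Mul(2, 2), Rational(3, 2)))), 4) = Pow(Add(Pow(4, 2), Mul(Pow(2, Rational(1, 2)), Pow(4, Rational(3, 2)))), 4) = Pow(Add(16, Mul(Pow(2, Rational(1, 2)), 8)), 4) = Pow(Add(16, Mul(8, Pow(2, Rational(1, 2)))), 4)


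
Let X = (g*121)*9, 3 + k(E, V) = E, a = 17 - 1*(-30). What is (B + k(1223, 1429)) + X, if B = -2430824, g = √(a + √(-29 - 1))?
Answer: -2429604 + 1089*√(47 + I*√30) ≈ -2.4221e+6 + 434.29*I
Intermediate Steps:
a = 47 (a = 17 + 30 = 47)
k(E, V) = -3 + E
g = √(47 + I*√30) (g = √(47 + √(-29 - 1)) = √(47 + √(-30)) = √(47 + I*√30) ≈ 6.8672 + 0.39879*I)
X = 1089*√(47 + I*√30) (X = (√(47 + I*√30)*121)*9 = (121*√(47 + I*√30))*9 = 1089*√(47 + I*√30) ≈ 7478.4 + 434.29*I)
(B + k(1223, 1429)) + X = (-2430824 + (-3 + 1223)) + 1089*√(47 + I*√30) = (-2430824 + 1220) + 1089*√(47 + I*√30) = -2429604 + 1089*√(47 + I*√30)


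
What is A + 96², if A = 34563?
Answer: 43779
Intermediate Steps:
A + 96² = 34563 + 96² = 34563 + 9216 = 43779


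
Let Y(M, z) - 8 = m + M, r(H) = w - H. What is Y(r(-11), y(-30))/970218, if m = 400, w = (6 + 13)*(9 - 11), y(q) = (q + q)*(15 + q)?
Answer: 127/323406 ≈ 0.00039270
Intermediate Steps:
y(q) = 2*q*(15 + q) (y(q) = (2*q)*(15 + q) = 2*q*(15 + q))
w = -38 (w = 19*(-2) = -38)
r(H) = -38 - H
Y(M, z) = 408 + M (Y(M, z) = 8 + (400 + M) = 408 + M)
Y(r(-11), y(-30))/970218 = (408 + (-38 - 1*(-11)))/970218 = (408 + (-38 + 11))*(1/970218) = (408 - 27)*(1/970218) = 381*(1/970218) = 127/323406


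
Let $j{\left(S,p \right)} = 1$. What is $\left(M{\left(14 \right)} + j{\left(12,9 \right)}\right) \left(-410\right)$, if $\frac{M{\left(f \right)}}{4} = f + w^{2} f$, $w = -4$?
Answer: $-390730$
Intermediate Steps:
$M{\left(f \right)} = 68 f$ ($M{\left(f \right)} = 4 \left(f + \left(-4\right)^{2} f\right) = 4 \left(f + 16 f\right) = 4 \cdot 17 f = 68 f$)
$\left(M{\left(14 \right)} + j{\left(12,9 \right)}\right) \left(-410\right) = \left(68 \cdot 14 + 1\right) \left(-410\right) = \left(952 + 1\right) \left(-410\right) = 953 \left(-410\right) = -390730$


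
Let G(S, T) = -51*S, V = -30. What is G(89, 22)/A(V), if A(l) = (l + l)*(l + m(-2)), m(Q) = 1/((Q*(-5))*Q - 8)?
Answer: -10591/4205 ≈ -2.5187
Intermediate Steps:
m(Q) = 1/(-8 - 5*Q**2) (m(Q) = 1/((-5*Q)*Q - 8) = 1/(-5*Q**2 - 8) = 1/(-8 - 5*Q**2))
A(l) = 2*l*(-1/28 + l) (A(l) = (l + l)*(l - 1/(8 + 5*(-2)**2)) = (2*l)*(l - 1/(8 + 5*4)) = (2*l)*(l - 1/(8 + 20)) = (2*l)*(l - 1/28) = (2*l)*(-1/28 + l) = 2*l*(-1/28 + l))
G(89, 22)/A(V) = (-51*89)/(((1/14)*(-30)*(-1 + 28*(-30)))) = -4539*(-7/(15*(-1 - 840))) = -4539/((1/14)*(-30)*(-841)) = -4539/12615/7 = -4539*7/12615 = -10591/4205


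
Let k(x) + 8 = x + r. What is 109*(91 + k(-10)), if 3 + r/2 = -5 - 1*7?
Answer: 4687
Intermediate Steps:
r = -30 (r = -6 + 2*(-5 - 1*7) = -6 + 2*(-5 - 7) = -6 + 2*(-12) = -6 - 24 = -30)
k(x) = -38 + x (k(x) = -8 + (x - 30) = -8 + (-30 + x) = -38 + x)
109*(91 + k(-10)) = 109*(91 + (-38 - 10)) = 109*(91 - 48) = 109*43 = 4687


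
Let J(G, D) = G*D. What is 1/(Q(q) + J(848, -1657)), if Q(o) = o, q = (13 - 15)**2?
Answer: -1/1405132 ≈ -7.1168e-7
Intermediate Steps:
q = 4 (q = (-2)**2 = 4)
J(G, D) = D*G
1/(Q(q) + J(848, -1657)) = 1/(4 - 1657*848) = 1/(4 - 1405136) = 1/(-1405132) = -1/1405132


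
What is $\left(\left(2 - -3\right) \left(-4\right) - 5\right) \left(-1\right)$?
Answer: $25$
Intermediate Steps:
$\left(\left(2 - -3\right) \left(-4\right) - 5\right) \left(-1\right) = \left(\left(2 + \left(-2 + 5\right)\right) \left(-4\right) - 5\right) \left(-1\right) = \left(\left(2 + 3\right) \left(-4\right) - 5\right) \left(-1\right) = \left(5 \left(-4\right) - 5\right) \left(-1\right) = \left(-20 - 5\right) \left(-1\right) = \left(-25\right) \left(-1\right) = 25$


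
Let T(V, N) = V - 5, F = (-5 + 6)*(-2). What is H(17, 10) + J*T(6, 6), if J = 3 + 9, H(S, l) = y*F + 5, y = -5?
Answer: 27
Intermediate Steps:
F = -2 (F = 1*(-2) = -2)
H(S, l) = 15 (H(S, l) = -5*(-2) + 5 = 10 + 5 = 15)
T(V, N) = -5 + V
J = 12
H(17, 10) + J*T(6, 6) = 15 + 12*(-5 + 6) = 15 + 12*1 = 15 + 12 = 27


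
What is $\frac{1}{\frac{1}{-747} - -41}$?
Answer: $\frac{747}{30626} \approx 0.024391$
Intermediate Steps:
$\frac{1}{\frac{1}{-747} - -41} = \frac{1}{- \frac{1}{747} + \left(-155 + 196\right)} = \frac{1}{- \frac{1}{747} + 41} = \frac{1}{\frac{30626}{747}} = \frac{747}{30626}$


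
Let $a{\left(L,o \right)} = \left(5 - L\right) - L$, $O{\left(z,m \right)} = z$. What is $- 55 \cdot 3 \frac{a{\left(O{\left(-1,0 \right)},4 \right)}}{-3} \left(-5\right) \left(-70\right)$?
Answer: $134750$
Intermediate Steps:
$a{\left(L,o \right)} = 5 - 2 L$
$- 55 \cdot 3 \frac{a{\left(O{\left(-1,0 \right)},4 \right)}}{-3} \left(-5\right) \left(-70\right) = - 55 \cdot 3 \frac{5 - -2}{-3} \left(-5\right) \left(-70\right) = - 55 \cdot 3 \left(5 + 2\right) \left(- \frac{1}{3}\right) \left(-5\right) \left(-70\right) = - 55 \cdot 3 \cdot 7 \left(- \frac{1}{3}\right) \left(-5\right) \left(-70\right) = - 55 \cdot 3 \left(- \frac{7}{3}\right) \left(-5\right) \left(-70\right) = - 55 \left(\left(-7\right) \left(-5\right)\right) \left(-70\right) = \left(-55\right) 35 \left(-70\right) = \left(-1925\right) \left(-70\right) = 134750$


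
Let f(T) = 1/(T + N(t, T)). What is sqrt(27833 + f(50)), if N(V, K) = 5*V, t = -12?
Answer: sqrt(2783290)/10 ≈ 166.83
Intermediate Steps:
f(T) = 1/(-60 + T) (f(T) = 1/(T + 5*(-12)) = 1/(T - 60) = 1/(-60 + T))
sqrt(27833 + f(50)) = sqrt(27833 + 1/(-60 + 50)) = sqrt(27833 + 1/(-10)) = sqrt(27833 - 1/10) = sqrt(278329/10) = sqrt(2783290)/10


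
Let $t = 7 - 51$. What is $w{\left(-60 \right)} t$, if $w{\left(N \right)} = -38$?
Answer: $1672$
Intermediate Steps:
$t = -44$ ($t = 7 - 51 = -44$)
$w{\left(-60 \right)} t = \left(-38\right) \left(-44\right) = 1672$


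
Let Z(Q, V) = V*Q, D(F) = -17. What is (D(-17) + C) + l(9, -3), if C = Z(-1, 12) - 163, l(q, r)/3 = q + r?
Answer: -174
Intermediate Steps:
l(q, r) = 3*q + 3*r (l(q, r) = 3*(q + r) = 3*q + 3*r)
Z(Q, V) = Q*V
C = -175 (C = -1*12 - 163 = -12 - 163 = -175)
(D(-17) + C) + l(9, -3) = (-17 - 175) + (3*9 + 3*(-3)) = -192 + (27 - 9) = -192 + 18 = -174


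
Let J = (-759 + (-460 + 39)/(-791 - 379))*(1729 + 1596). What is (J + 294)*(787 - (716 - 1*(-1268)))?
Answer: 78495428137/26 ≈ 3.0191e+9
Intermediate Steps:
J = -590259985/234 (J = (-759 - 421/(-1170))*3325 = (-759 - 421*(-1/1170))*3325 = (-759 + 421/1170)*3325 = -887609/1170*3325 = -590259985/234 ≈ -2.5225e+6)
(J + 294)*(787 - (716 - 1*(-1268))) = (-590259985/234 + 294)*(787 - (716 - 1*(-1268))) = -590191189*(787 - (716 + 1268))/234 = -590191189*(787 - 1*1984)/234 = -590191189*(787 - 1984)/234 = -590191189/234*(-1197) = 78495428137/26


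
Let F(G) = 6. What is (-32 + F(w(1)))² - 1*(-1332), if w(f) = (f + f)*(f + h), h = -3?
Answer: 2008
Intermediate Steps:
w(f) = 2*f*(-3 + f) (w(f) = (f + f)*(f - 3) = (2*f)*(-3 + f) = 2*f*(-3 + f))
(-32 + F(w(1)))² - 1*(-1332) = (-32 + 6)² - 1*(-1332) = (-26)² + 1332 = 676 + 1332 = 2008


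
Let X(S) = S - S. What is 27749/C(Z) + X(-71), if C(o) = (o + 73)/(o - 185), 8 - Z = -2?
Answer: -4856075/83 ≈ -58507.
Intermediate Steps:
X(S) = 0
Z = 10 (Z = 8 - 1*(-2) = 8 + 2 = 10)
C(o) = (73 + o)/(-185 + o)
27749/C(Z) + X(-71) = 27749/(((73 + 10)/(-185 + 10))) + 0 = 27749/((83/(-175))) + 0 = 27749/((-1/175*83)) + 0 = 27749/(-83/175) + 0 = 27749*(-175/83) + 0 = -4856075/83 + 0 = -4856075/83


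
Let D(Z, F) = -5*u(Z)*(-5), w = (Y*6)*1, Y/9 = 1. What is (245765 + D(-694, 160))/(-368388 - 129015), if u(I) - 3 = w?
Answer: -247190/497403 ≈ -0.49696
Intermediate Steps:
Y = 9 (Y = 9*1 = 9)
w = 54 (w = (9*6)*1 = 54*1 = 54)
u(I) = 57 (u(I) = 3 + 54 = 57)
D(Z, F) = 1425 (D(Z, F) = -5*57*(-5) = -285*(-5) = 1425)
(245765 + D(-694, 160))/(-368388 - 129015) = (245765 + 1425)/(-368388 - 129015) = 247190/(-497403) = 247190*(-1/497403) = -247190/497403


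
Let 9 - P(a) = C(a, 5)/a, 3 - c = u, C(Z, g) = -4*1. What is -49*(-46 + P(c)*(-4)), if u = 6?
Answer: 11270/3 ≈ 3756.7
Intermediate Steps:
C(Z, g) = -4
c = -3 (c = 3 - 1*6 = 3 - 6 = -3)
P(a) = 9 + 4/a (P(a) = 9 - (-4)/a = 9 + 4/a)
-49*(-46 + P(c)*(-4)) = -49*(-46 + (9 + 4/(-3))*(-4)) = -49*(-46 + (9 + 4*(-1/3))*(-4)) = -49*(-46 + (9 - 4/3)*(-4)) = -49*(-46 + (23/3)*(-4)) = -49*(-46 - 92/3) = -49*(-230/3) = 11270/3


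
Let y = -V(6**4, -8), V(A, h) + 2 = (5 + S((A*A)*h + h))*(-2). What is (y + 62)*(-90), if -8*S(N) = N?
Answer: -302337720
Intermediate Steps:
S(N) = -N/8
V(A, h) = -12 + h/4 + h*A**2/4 (V(A, h) = -2 + (5 - ((A*A)*h + h)/8)*(-2) = -2 + (5 - (A**2*h + h)/8)*(-2) = -2 + (5 - (h*A**2 + h)/8)*(-2) = -2 + (5 - (h + h*A**2)/8)*(-2) = -2 + (5 + (-h/8 - h*A**2/8))*(-2) = -2 + (5 - h/8 - h*A**2/8)*(-2) = -2 + (-10 + h/4 + h*A**2/4) = -12 + h/4 + h*A**2/4)
y = 3359246 (y = -(-12 + (1/4)*(-8)*(1 + (6**4)**2)) = -(-12 + (1/4)*(-8)*(1 + 1296**2)) = -(-12 + (1/4)*(-8)*(1 + 1679616)) = -(-12 + (1/4)*(-8)*1679617) = -(-12 - 3359234) = -1*(-3359246) = 3359246)
(y + 62)*(-90) = (3359246 + 62)*(-90) = 3359308*(-90) = -302337720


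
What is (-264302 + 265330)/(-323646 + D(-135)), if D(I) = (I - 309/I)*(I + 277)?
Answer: -23130/7706047 ≈ -0.0030015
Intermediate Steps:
D(I) = (277 + I)*(I - 309/I) (D(I) = (I - 309/I)*(277 + I) = (277 + I)*(I - 309/I))
(-264302 + 265330)/(-323646 + D(-135)) = (-264302 + 265330)/(-323646 + (-309 + (-135)² - 85593/(-135) + 277*(-135))) = 1028/(-323646 + (-309 + 18225 - 85593*(-1/135) - 37395)) = 1028/(-323646 + (-309 + 18225 + 28531/45 - 37395)) = 1028/(-323646 - 848024/45) = 1028/(-15412094/45) = 1028*(-45/15412094) = -23130/7706047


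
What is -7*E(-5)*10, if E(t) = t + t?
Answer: 700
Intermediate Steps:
E(t) = 2*t
-7*E(-5)*10 = -14*(-5)*10 = -7*(-10)*10 = 70*10 = 700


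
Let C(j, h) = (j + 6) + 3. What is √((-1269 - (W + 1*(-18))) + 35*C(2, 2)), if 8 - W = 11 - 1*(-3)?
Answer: 2*I*√215 ≈ 29.326*I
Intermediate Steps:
C(j, h) = 9 + j (C(j, h) = (6 + j) + 3 = 9 + j)
W = -6 (W = 8 - (11 - 1*(-3)) = 8 - (11 + 3) = 8 - 1*14 = 8 - 14 = -6)
√((-1269 - (W + 1*(-18))) + 35*C(2, 2)) = √((-1269 - (-6 + 1*(-18))) + 35*(9 + 2)) = √((-1269 - (-6 - 18)) + 35*11) = √((-1269 - 1*(-24)) + 385) = √((-1269 + 24) + 385) = √(-1245 + 385) = √(-860) = 2*I*√215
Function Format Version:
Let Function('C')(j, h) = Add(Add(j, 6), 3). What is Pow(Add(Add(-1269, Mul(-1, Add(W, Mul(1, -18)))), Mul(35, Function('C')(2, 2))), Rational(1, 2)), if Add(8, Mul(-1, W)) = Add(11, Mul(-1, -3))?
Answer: Mul(2, I, Pow(215, Rational(1, 2))) ≈ Mul(29.326, I)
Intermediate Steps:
Function('C')(j, h) = Add(9, j) (Function('C')(j, h) = Add(Add(6, j), 3) = Add(9, j))
W = -6 (W = Add(8, Mul(-1, Add(11, Mul(-1, -3)))) = Add(8, Mul(-1, Add(11, 3))) = Add(8, Mul(-1, 14)) = Add(8, -14) = -6)
Pow(Add(Add(-1269, Mul(-1, Add(W, Mul(1, -18)))), Mul(35, Function('C')(2, 2))), Rational(1, 2)) = Pow(Add(Add(-1269, Mul(-1, Add(-6, Mul(1, -18)))), Mul(35, Add(9, 2))), Rational(1, 2)) = Pow(Add(Add(-1269, Mul(-1, Add(-6, -18))), Mul(35, 11)), Rational(1, 2)) = Pow(Add(Add(-1269, Mul(-1, -24)), 385), Rational(1, 2)) = Pow(Add(Add(-1269, 24), 385), Rational(1, 2)) = Pow(Add(-1245, 385), Rational(1, 2)) = Pow(-860, Rational(1, 2)) = Mul(2, I, Pow(215, Rational(1, 2)))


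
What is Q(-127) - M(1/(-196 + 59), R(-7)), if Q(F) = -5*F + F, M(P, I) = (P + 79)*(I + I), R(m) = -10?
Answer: 286036/137 ≈ 2087.9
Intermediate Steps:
M(P, I) = 2*I*(79 + P) (M(P, I) = (79 + P)*(2*I) = 2*I*(79 + P))
Q(F) = -4*F
Q(-127) - M(1/(-196 + 59), R(-7)) = -4*(-127) - 2*(-10)*(79 + 1/(-196 + 59)) = 508 - 2*(-10)*(79 + 1/(-137)) = 508 - 2*(-10)*(79 - 1/137) = 508 - 2*(-10)*10822/137 = 508 - 1*(-216440/137) = 508 + 216440/137 = 286036/137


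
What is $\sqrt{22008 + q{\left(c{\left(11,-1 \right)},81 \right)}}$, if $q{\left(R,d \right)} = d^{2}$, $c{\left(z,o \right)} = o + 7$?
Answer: $\sqrt{28569} \approx 169.02$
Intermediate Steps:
$c{\left(z,o \right)} = 7 + o$
$\sqrt{22008 + q{\left(c{\left(11,-1 \right)},81 \right)}} = \sqrt{22008 + 81^{2}} = \sqrt{22008 + 6561} = \sqrt{28569}$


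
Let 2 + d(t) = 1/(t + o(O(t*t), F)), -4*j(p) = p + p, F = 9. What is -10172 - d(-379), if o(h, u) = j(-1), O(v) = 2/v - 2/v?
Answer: -7698688/757 ≈ -10170.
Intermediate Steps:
j(p) = -p/2 (j(p) = -(p + p)/4 = -p/2)
O(v) = 0
o(h, u) = ½ (o(h, u) = -½*(-1) = ½)
d(t) = -2 + 1/(½ + t) (d(t) = -2 + 1/(t + ½) = -2 + 1/(½ + t))
-10172 - d(-379) = -10172 - (-4)*(-379)/(1 + 2*(-379)) = -10172 - (-4)*(-379)/(1 - 758) = -10172 - (-4)*(-379)/(-757) = -10172 - (-4)*(-379)*(-1)/757 = -10172 - 1*(-1516/757) = -10172 + 1516/757 = -7698688/757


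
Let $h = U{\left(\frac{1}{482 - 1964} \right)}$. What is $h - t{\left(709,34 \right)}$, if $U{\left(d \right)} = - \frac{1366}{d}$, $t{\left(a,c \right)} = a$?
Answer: $2023703$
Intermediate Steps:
$h = 2024412$ ($h = - \frac{1366}{\frac{1}{482 - 1964}} = - \frac{1366}{\frac{1}{-1482}} = - \frac{1366}{- \frac{1}{1482}} = \left(-1366\right) \left(-1482\right) = 2024412$)
$h - t{\left(709,34 \right)} = 2024412 - 709 = 2023703$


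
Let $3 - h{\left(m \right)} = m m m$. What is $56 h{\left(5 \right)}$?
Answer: $-6832$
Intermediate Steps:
$h{\left(m \right)} = 3 - m^{3}$ ($h{\left(m \right)} = 3 - m m m = 3 - m^{2} m = 3 - m^{3}$)
$56 h{\left(5 \right)} = 56 \left(3 - 5^{3}\right) = 56 \left(3 - 125\right) = 56 \left(-122\right) = -6832$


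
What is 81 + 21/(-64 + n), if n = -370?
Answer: 5019/62 ≈ 80.952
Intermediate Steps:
81 + 21/(-64 + n) = 81 + 21/(-64 - 370) = 81 + 21/(-434) = 81 + 21*(-1/434) = 81 - 3/62 = 5019/62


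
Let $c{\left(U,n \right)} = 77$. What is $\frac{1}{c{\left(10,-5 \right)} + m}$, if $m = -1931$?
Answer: $- \frac{1}{1854} \approx -0.00053937$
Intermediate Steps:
$\frac{1}{c{\left(10,-5 \right)} + m} = \frac{1}{77 - 1931} = \frac{1}{-1854} = - \frac{1}{1854}$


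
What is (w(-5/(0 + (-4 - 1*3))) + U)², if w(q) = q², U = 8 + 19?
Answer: 1817104/2401 ≈ 756.81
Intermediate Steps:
U = 27
(w(-5/(0 + (-4 - 1*3))) + U)² = ((-5/(0 + (-4 - 1*3)))² + 27)² = ((-5/(0 + (-4 - 3)))² + 27)² = ((-5/(0 - 7))² + 27)² = ((-5/(-7))² + 27)² = ((-⅐*(-5))² + 27)² = ((5/7)² + 27)² = (25/49 + 27)² = (1348/49)² = 1817104/2401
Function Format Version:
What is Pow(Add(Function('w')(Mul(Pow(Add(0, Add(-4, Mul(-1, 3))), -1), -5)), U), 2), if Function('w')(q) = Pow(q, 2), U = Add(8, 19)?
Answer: Rational(1817104, 2401) ≈ 756.81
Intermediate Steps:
U = 27
Pow(Add(Function('w')(Mul(Pow(Add(0, Add(-4, Mul(-1, 3))), -1), -5)), U), 2) = Pow(Add(Pow(Mul(Pow(Add(0, Add(-4, Mul(-1, 3))), -1), -5), 2), 27), 2) = Pow(Add(Pow(Mul(Pow(Add(0, Add(-4, -3)), -1), -5), 2), 27), 2) = Pow(Add(Pow(Mul(Pow(Add(0, -7), -1), -5), 2), 27), 2) = Pow(Add(Pow(Mul(Pow(-7, -1), -5), 2), 27), 2) = Pow(Add(Pow(Mul(Rational(-1, 7), -5), 2), 27), 2) = Pow(Add(Pow(Rational(5, 7), 2), 27), 2) = Pow(Add(Rational(25, 49), 27), 2) = Pow(Rational(1348, 49), 2) = Rational(1817104, 2401)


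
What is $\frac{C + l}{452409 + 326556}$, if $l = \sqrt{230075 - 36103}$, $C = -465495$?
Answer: $- \frac{31033}{51931} + \frac{2 \sqrt{48493}}{778965} \approx -0.59702$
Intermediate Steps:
$l = 2 \sqrt{48493}$ ($l = \sqrt{193972} = 2 \sqrt{48493} \approx 440.42$)
$\frac{C + l}{452409 + 326556} = \frac{-465495 + 2 \sqrt{48493}}{452409 + 326556} = \frac{-465495 + 2 \sqrt{48493}}{778965} = \left(-465495 + 2 \sqrt{48493}\right) \frac{1}{778965} = - \frac{31033}{51931} + \frac{2 \sqrt{48493}}{778965}$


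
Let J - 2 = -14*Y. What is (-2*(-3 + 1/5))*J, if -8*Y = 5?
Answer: 301/5 ≈ 60.200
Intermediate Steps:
Y = -5/8 (Y = -⅛*5 = -5/8 ≈ -0.62500)
J = 43/4 (J = 2 - 14*(-5/8) = 2 + 35/4 = 43/4 ≈ 10.750)
(-2*(-3 + 1/5))*J = -2*(-3 + 1/5)*(43/4) = -2*(-3 + 1*(⅕))*(43/4) = -2*(-3 + ⅕)*(43/4) = -2*(-14/5)*(43/4) = (28/5)*(43/4) = 301/5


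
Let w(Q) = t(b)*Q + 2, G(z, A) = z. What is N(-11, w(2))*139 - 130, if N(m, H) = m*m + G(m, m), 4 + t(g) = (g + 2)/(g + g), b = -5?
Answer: 15160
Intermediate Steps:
t(g) = -4 + (2 + g)/(2*g) (t(g) = -4 + (g + 2)/(g + g) = -4 + (2 + g)/((2*g)) = -4 + (2 + g)*(1/(2*g)) = -4 + (2 + g)/(2*g))
w(Q) = 2 - 37*Q/10 (w(Q) = (-7/2 + 1/(-5))*Q + 2 = (-7/2 - ⅕)*Q + 2 = -37*Q/10 + 2 = 2 - 37*Q/10)
N(m, H) = m + m² (N(m, H) = m*m + m = m² + m = m + m²)
N(-11, w(2))*139 - 130 = -11*(1 - 11)*139 - 130 = -11*(-10)*139 - 130 = 110*139 - 130 = 15290 - 130 = 15160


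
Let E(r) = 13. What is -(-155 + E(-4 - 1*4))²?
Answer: -20164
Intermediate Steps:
-(-155 + E(-4 - 1*4))² = -(-155 + 13)² = -1*(-142)² = -1*20164 = -20164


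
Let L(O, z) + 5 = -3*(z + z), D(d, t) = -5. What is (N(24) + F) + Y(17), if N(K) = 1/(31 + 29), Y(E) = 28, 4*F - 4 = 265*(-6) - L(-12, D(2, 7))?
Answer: -5621/15 ≈ -374.73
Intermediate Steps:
L(O, z) = -5 - 6*z (L(O, z) = -5 - 3*(z + z) = -5 - 6*z)
F = -1611/4 (F = 1 + (265*(-6) - (-5 - 6*(-5)))/4 = 1 + (-1590 - (-5 + 30))/4 = 1 + (-1590 - 1*25)/4 = 1 + (-1590 - 25)/4 = 1 + (¼)*(-1615) = 1 - 1615/4 = -1611/4 ≈ -402.75)
N(K) = 1/60
(N(24) + F) + Y(17) = (1/60 - 1611/4) + 28 = -6041/15 + 28 = -5621/15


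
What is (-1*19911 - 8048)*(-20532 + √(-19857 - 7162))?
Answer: 574054188 - 27959*I*√27019 ≈ 5.7405e+8 - 4.5958e+6*I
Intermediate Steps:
(-1*19911 - 8048)*(-20532 + √(-19857 - 7162)) = (-19911 - 8048)*(-20532 + √(-27019)) = -27959*(-20532 + I*√27019) = 574054188 - 27959*I*√27019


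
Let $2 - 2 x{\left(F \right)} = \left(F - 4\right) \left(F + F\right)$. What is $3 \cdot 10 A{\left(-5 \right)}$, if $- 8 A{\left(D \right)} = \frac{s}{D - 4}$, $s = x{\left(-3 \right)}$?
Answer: $- \frac{25}{3} \approx -8.3333$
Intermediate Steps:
$x{\left(F \right)} = 1 - F \left(-4 + F\right)$ ($x{\left(F \right)} = 1 - \frac{\left(F - 4\right) \left(F + F\right)}{2} = 1 - \frac{\left(-4 + F\right) 2 F}{2} = 1 - \frac{2 F \left(-4 + F\right)}{2} = 1 - F \left(-4 + F\right)$)
$s = -20$ ($s = 1 - \left(-3\right)^{2} + 4 \left(-3\right) = 1 - 9 - 12 = -20$)
$A{\left(D \right)} = \frac{5}{2 \left(-4 + D\right)}$ ($A{\left(D \right)} = - \frac{\left(-20\right) \frac{1}{D - 4}}{8} = - \frac{\left(-20\right) \frac{1}{-4 + D}}{8} = \frac{5}{2 \left(-4 + D\right)}$)
$3 \cdot 10 A{\left(-5 \right)} = 3 \cdot 10 \frac{5}{2 \left(-4 - 5\right)} = 30 \frac{5}{2 \left(-9\right)} = 30 \cdot \frac{5}{2} \left(- \frac{1}{9}\right) = 30 \left(- \frac{5}{18}\right) = - \frac{25}{3}$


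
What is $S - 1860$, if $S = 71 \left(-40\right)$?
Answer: $-4700$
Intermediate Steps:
$S = -2840$
$S - 1860 = -2840 - 1860 = -4700$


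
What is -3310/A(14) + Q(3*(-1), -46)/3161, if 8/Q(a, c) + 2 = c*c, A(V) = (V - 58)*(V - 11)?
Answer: 5529648199/220517682 ≈ 25.076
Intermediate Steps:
A(V) = (-58 + V)*(-11 + V)
Q(a, c) = 8/(-2 + c**2) (Q(a, c) = 8/(-2 + c*c) = 8/(-2 + c**2))
-3310/A(14) + Q(3*(-1), -46)/3161 = -3310/(638 + 14**2 - 69*14) + (8/(-2 + (-46)**2))/3161 = -3310/(638 + 196 - 966) + (8/(-2 + 2116))*(1/3161) = -3310/(-132) + (8/2114)*(1/3161) = -3310*(-1/132) + (8*(1/2114))*(1/3161) = 1655/66 + (4/1057)*(1/3161) = 1655/66 + 4/3341177 = 5529648199/220517682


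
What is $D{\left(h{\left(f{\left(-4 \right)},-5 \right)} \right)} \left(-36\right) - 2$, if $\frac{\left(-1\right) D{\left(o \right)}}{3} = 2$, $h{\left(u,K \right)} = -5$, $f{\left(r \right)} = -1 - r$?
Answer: $214$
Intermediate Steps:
$D{\left(o \right)} = -6$ ($D{\left(o \right)} = \left(-3\right) 2 = -6$)
$D{\left(h{\left(f{\left(-4 \right)},-5 \right)} \right)} \left(-36\right) - 2 = \left(-6\right) \left(-36\right) - 2 = 216 - 2 = 214$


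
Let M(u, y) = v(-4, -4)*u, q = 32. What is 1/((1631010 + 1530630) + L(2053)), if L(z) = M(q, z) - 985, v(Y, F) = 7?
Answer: 1/3160879 ≈ 3.1637e-7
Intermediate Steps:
M(u, y) = 7*u
L(z) = -761 (L(z) = 7*32 - 985 = 224 - 985 = -761)
1/((1631010 + 1530630) + L(2053)) = 1/((1631010 + 1530630) - 761) = 1/(3161640 - 761) = 1/3160879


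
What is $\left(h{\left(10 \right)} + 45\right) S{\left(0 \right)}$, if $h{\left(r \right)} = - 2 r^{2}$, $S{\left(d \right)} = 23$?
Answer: $-3565$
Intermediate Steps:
$\left(h{\left(10 \right)} + 45\right) S{\left(0 \right)} = \left(- 2 \cdot 10^{2} + 45\right) 23 = \left(\left(-2\right) 100 + 45\right) 23 = \left(-200 + 45\right) 23 = \left(-155\right) 23 = -3565$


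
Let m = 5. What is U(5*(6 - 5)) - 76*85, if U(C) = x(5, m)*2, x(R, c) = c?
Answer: -6450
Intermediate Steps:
U(C) = 10 (U(C) = 5*2 = 10)
U(5*(6 - 5)) - 76*85 = 10 - 76*85 = 10 - 6460 = -6450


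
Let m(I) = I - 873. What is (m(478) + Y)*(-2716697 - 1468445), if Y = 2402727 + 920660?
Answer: -13907193384864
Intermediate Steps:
m(I) = -873 + I
Y = 3323387
(m(478) + Y)*(-2716697 - 1468445) = ((-873 + 478) + 3323387)*(-2716697 - 1468445) = (-395 + 3323387)*(-4185142) = 3322992*(-4185142) = -13907193384864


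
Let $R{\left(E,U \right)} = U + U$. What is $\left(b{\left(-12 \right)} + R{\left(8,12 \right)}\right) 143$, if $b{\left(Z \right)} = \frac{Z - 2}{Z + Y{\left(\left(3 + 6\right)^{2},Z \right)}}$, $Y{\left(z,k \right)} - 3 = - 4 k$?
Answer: $\frac{10142}{3} \approx 3380.7$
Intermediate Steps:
$Y{\left(z,k \right)} = 3 - 4 k$
$R{\left(E,U \right)} = 2 U$
$b{\left(Z \right)} = \frac{-2 + Z}{3 - 3 Z}$ ($b{\left(Z \right)} = \frac{Z - 2}{Z - \left(-3 + 4 Z\right)} = \frac{-2 + Z}{3 - 3 Z}$)
$\left(b{\left(-12 \right)} + R{\left(8,12 \right)}\right) 143 = \left(\frac{2 - -12}{3 \left(-1 - 12\right)} + 2 \cdot 12\right) 143 = \left(\frac{2 + 12}{3 \left(-13\right)} + 24\right) 143 = \left(\frac{1}{3} \left(- \frac{1}{13}\right) 14 + 24\right) 143 = \left(- \frac{14}{39} + 24\right) 143 = \frac{922}{39} \cdot 143 = \frac{10142}{3}$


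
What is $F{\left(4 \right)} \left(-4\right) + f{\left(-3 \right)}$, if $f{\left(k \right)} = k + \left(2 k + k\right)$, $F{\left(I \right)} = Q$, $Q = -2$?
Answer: $-4$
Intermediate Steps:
$F{\left(I \right)} = -2$
$f{\left(k \right)} = 4 k$ ($f{\left(k \right)} = k + 3 k = 4 k$)
$F{\left(4 \right)} \left(-4\right) + f{\left(-3 \right)} = \left(-2\right) \left(-4\right) + 4 \left(-3\right) = 8 - 12 = -4$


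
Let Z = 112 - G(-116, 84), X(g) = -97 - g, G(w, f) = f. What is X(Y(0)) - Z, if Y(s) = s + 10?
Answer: -135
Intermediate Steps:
Y(s) = 10 + s
Z = 28 (Z = 112 - 1*84 = 112 - 84 = 28)
X(Y(0)) - Z = (-97 - (10 + 0)) - 1*28 = (-97 - 1*10) - 28 = (-97 - 10) - 28 = -107 - 28 = -135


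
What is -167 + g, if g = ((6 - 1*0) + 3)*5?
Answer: -122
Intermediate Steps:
g = 45 (g = ((6 + 0) + 3)*5 = (6 + 3)*5 = 9*5 = 45)
-167 + g = -167 + 45 = -122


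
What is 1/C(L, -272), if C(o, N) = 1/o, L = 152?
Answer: 152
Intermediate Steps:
1/C(L, -272) = 1/(1/152) = 152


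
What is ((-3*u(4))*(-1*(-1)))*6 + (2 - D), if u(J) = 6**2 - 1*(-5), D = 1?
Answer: -737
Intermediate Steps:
u(J) = 41 (u(J) = 36 + 5 = 41)
((-3*u(4))*(-1*(-1)))*6 + (2 - D) = ((-3*41)*(-1*(-1)))*6 + (2 - 1*1) = -123*1*6 + (2 - 1) = -123*6 + 1 = -738 + 1 = -737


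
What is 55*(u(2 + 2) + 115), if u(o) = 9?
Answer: 6820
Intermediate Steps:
55*(u(2 + 2) + 115) = 55*(9 + 115) = 55*124 = 6820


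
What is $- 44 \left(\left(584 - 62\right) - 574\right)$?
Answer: $2288$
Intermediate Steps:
$- 44 \left(\left(584 - 62\right) - 574\right) = - 44 \left(522 - 574\right) = \left(-44\right) \left(-52\right) = 2288$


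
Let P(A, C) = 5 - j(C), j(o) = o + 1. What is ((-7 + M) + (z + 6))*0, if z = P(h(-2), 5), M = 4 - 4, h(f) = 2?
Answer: 0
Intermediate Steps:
j(o) = 1 + o
M = 0
P(A, C) = 4 - C (P(A, C) = 5 - (1 + C) = 5 + (-1 - C) = 4 - C)
z = -1 (z = 4 - 1*5 = 4 - 5 = -1)
((-7 + M) + (z + 6))*0 = ((-7 + 0) + (-1 + 6))*0 = (-7 + 5)*0 = -2*0 = 0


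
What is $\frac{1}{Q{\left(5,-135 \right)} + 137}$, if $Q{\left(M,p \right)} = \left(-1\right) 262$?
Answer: $- \frac{1}{125} \approx -0.008$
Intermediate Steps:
$Q{\left(M,p \right)} = -262$
$\frac{1}{Q{\left(5,-135 \right)} + 137} = \frac{1}{-262 + 137} = \frac{1}{-125} = - \frac{1}{125}$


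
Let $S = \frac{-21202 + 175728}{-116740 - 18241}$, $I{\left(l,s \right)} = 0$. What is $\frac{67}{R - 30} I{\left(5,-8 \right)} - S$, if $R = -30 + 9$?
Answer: $\frac{154526}{134981} \approx 1.1448$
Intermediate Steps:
$R = -21$
$S = - \frac{154526}{134981}$ ($S = \frac{154526}{-134981} = 154526 \left(- \frac{1}{134981}\right) = - \frac{154526}{134981} \approx -1.1448$)
$\frac{67}{R - 30} I{\left(5,-8 \right)} - S = \frac{67}{-21 - 30} \cdot 0 - - \frac{154526}{134981} = \frac{67}{-51} \cdot 0 + \frac{154526}{134981} = 67 \left(- \frac{1}{51}\right) 0 + \frac{154526}{134981} = \left(- \frac{67}{51}\right) 0 + \frac{154526}{134981} = 0 + \frac{154526}{134981} = \frac{154526}{134981}$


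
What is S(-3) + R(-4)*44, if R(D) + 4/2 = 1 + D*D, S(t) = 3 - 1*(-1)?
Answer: 664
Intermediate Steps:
S(t) = 4 (S(t) = 3 + 1 = 4)
R(D) = -1 + D**2 (R(D) = -2 + (1 + D*D) = -2 + (1 + D**2) = -1 + D**2)
S(-3) + R(-4)*44 = 4 + (-1 + (-4)**2)*44 = 4 + (-1 + 16)*44 = 4 + 15*44 = 4 + 660 = 664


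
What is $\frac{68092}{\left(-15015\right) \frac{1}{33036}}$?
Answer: $- \frac{749829104}{5005} \approx -1.4982 \cdot 10^{5}$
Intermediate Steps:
$\frac{68092}{\left(-15015\right) \frac{1}{33036}} = \frac{68092}{- \frac{5005}{11012}} = 68092 \left(- \frac{11012}{5005}\right) = - \frac{749829104}{5005}$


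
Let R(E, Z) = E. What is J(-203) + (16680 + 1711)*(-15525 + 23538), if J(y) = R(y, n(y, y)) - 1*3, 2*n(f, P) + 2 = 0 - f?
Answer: 147366877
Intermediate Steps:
n(f, P) = -1 - f/2 (n(f, P) = -1 + (0 - f)/2 = -1 + (-f)/2 = -1 - f/2)
J(y) = -3 + y (J(y) = y - 1*3 = y - 3 = -3 + y)
J(-203) + (16680 + 1711)*(-15525 + 23538) = (-3 - 203) + (16680 + 1711)*(-15525 + 23538) = -206 + 18391*8013 = -206 + 147367083 = 147366877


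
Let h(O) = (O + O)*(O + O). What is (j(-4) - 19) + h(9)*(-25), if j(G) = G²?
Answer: -8103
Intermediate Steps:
h(O) = 4*O² (h(O) = (2*O)*(2*O) = 4*O²)
(j(-4) - 19) + h(9)*(-25) = ((-4)² - 19) + (4*9²)*(-25) = (16 - 19) + (4*81)*(-25) = -3 + 324*(-25) = -3 - 8100 = -8103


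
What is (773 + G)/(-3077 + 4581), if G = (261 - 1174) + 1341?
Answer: 1201/1504 ≈ 0.79854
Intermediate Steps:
G = 428 (G = -913 + 1341 = 428)
(773 + G)/(-3077 + 4581) = (773 + 428)/(-3077 + 4581) = 1201/1504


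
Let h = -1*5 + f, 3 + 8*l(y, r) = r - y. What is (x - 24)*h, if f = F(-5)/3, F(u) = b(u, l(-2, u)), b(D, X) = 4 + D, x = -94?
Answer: 1888/3 ≈ 629.33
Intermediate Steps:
l(y, r) = -3/8 - y/8 + r/8 (l(y, r) = -3/8 + (r - y)/8 = -3/8 + (-y/8 + r/8) = -3/8 - y/8 + r/8)
F(u) = 4 + u
f = -⅓ (f = (4 - 5)/3 = -1*⅓ = -⅓ ≈ -0.33333)
h = -16/3 (h = -1*5 - ⅓ = -5 - ⅓ = -16/3 ≈ -5.3333)
(x - 24)*h = (-94 - 24)*(-16/3) = -118*(-16/3) = 1888/3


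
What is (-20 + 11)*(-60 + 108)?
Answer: -432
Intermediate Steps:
(-20 + 11)*(-60 + 108) = -9*48 = -432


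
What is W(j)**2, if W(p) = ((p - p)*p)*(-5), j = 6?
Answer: 0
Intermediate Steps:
W(p) = 0 (W(p) = (0*p)*(-5) = 0*(-5) = 0)
W(j)**2 = 0**2 = 0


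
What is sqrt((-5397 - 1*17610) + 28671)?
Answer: 4*sqrt(354) ≈ 75.260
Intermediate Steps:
sqrt((-5397 - 1*17610) + 28671) = sqrt((-5397 - 17610) + 28671) = sqrt(-23007 + 28671) = sqrt(5664) = 4*sqrt(354)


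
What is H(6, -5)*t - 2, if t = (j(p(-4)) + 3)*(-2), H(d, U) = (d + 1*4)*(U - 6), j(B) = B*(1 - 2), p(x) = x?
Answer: 1538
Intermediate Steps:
j(B) = -B (j(B) = B*(-1) = -B)
H(d, U) = (-6 + U)*(4 + d) (H(d, U) = (d + 4)*(-6 + U) = (4 + d)*(-6 + U) = (-6 + U)*(4 + d))
t = -14 (t = (-1*(-4) + 3)*(-2) = (4 + 3)*(-2) = 7*(-2) = -14)
H(6, -5)*t - 2 = (-24 - 6*6 + 4*(-5) - 5*6)*(-14) - 2 = (-24 - 36 - 20 - 30)*(-14) - 2 = -110*(-14) - 2 = 1540 - 2 = 1538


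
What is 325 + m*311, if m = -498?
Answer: -154553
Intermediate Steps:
325 + m*311 = 325 - 498*311 = 325 - 154878 = -154553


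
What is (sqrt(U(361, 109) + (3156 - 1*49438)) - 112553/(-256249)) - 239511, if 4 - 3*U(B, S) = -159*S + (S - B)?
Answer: -8767763098/36607 + I*sqrt(363777)/3 ≈ -2.3951e+5 + 201.05*I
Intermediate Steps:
U(B, S) = 4/3 + B/3 + 158*S/3 (U(B, S) = 4/3 - (-159*S + (S - B))/3 = 4/3 - (-B - 158*S)/3 = 4/3 + (B/3 + 158*S/3) = 4/3 + B/3 + 158*S/3)
(sqrt(U(361, 109) + (3156 - 1*49438)) - 112553/(-256249)) - 239511 = (sqrt((4/3 + (1/3)*361 + (158/3)*109) + (3156 - 1*49438)) - 112553/(-256249)) - 239511 = (sqrt((4/3 + 361/3 + 17222/3) + (3156 - 49438)) - 112553*(-1/256249)) - 239511 = (sqrt(17587/3 - 46282) + 16079/36607) - 239511 = (sqrt(-121259/3) + 16079/36607) - 239511 = (I*sqrt(363777)/3 + 16079/36607) - 239511 = (16079/36607 + I*sqrt(363777)/3) - 239511 = -8767763098/36607 + I*sqrt(363777)/3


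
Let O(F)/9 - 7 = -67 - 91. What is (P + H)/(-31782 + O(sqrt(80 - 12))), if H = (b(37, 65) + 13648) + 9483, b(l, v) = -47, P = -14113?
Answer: -8971/33141 ≈ -0.27069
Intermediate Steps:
H = 23084 (H = (-47 + 13648) + 9483 = 13601 + 9483 = 23084)
O(F) = -1359 (O(F) = 63 + 9*(-67 - 91) = 63 + 9*(-158) = 63 - 1422 = -1359)
(P + H)/(-31782 + O(sqrt(80 - 12))) = (-14113 + 23084)/(-31782 - 1359) = 8971/(-33141) = 8971*(-1/33141) = -8971/33141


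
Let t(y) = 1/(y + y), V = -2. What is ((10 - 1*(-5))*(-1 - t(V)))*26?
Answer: -585/2 ≈ -292.50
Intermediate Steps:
t(y) = 1/(2*y)
((10 - 1*(-5))*(-1 - t(V)))*26 = ((10 - 1*(-5))*(-1 - 1/(2*(-2))))*26 = ((10 + 5)*(-1 - (-1)/(2*2)))*26 = (15*(-1 - 1*(-1/4)))*26 = (15*(-1 + 1/4))*26 = (15*(-3/4))*26 = -45/4*26 = -585/2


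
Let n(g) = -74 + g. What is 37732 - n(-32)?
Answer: 37838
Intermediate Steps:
37732 - n(-32) = 37732 - (-74 - 32) = 37732 - 1*(-106) = 37732 + 106 = 37838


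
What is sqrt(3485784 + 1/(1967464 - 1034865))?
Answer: sqrt(3031728895243941583)/932599 ≈ 1867.0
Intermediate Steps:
sqrt(3485784 + 1/(1967464 - 1034865)) = sqrt(3485784 + 1/932599) = sqrt(3250838672617/932599) = sqrt(3031728895243941583)/932599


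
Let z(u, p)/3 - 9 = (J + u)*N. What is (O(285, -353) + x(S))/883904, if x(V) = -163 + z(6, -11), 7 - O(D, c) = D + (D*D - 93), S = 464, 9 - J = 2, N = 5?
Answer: -81351/883904 ≈ -0.092036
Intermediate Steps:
J = 7 (J = 9 - 1*2 = 9 - 2 = 7)
z(u, p) = 132 + 15*u (z(u, p) = 27 + 3*((7 + u)*5) = 27 + 3*(35 + 5*u) = 27 + (105 + 15*u) = 132 + 15*u)
O(D, c) = 100 - D - D² (O(D, c) = 7 - (D + (D*D - 93)) = 7 - (D + (D² - 93)) = 7 - (D + (-93 + D²)) = 7 - (-93 + D + D²) = 7 + (93 - D - D²) = 100 - D - D²)
x(V) = 59 (x(V) = -163 + (132 + 15*6) = -163 + (132 + 90) = -163 + 222 = 59)
(O(285, -353) + x(S))/883904 = ((100 - 1*285 - 1*285²) + 59)/883904 = ((100 - 285 - 1*81225) + 59)*(1/883904) = ((100 - 285 - 81225) + 59)*(1/883904) = (-81410 + 59)*(1/883904) = -81351*1/883904 = -81351/883904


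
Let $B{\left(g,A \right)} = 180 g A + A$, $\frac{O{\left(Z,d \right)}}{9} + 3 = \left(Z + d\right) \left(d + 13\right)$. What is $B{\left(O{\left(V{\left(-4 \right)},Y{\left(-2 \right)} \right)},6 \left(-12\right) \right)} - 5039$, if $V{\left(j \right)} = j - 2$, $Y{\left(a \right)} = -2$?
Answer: $10609129$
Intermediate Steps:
$V{\left(j \right)} = -2 + j$ ($V{\left(j \right)} = j - 2 = -2 + j$)
$O{\left(Z,d \right)} = -27 + 9 \left(13 + d\right) \left(Z + d\right)$ ($O{\left(Z,d \right)} = -27 + 9 \left(Z + d\right) \left(d + 13\right) = -27 + 9 \left(Z + d\right) \left(13 + d\right) = -27 + 9 \left(13 + d\right) \left(Z + d\right)$)
$B{\left(g,A \right)} = A + 180 A g$ ($B{\left(g,A \right)} = 180 A g + A = A + 180 A g$)
$B{\left(O{\left(V{\left(-4 \right)},Y{\left(-2 \right)} \right)},6 \left(-12\right) \right)} - 5039 = 6 \left(-12\right) \left(1 + 180 \left(-27 + 9 \left(-2\right)^{2} + 117 \left(-2 - 4\right) + 117 \left(-2\right) + 9 \left(-2 - 4\right) \left(-2\right)\right)\right) - 5039 = - 72 \left(1 + 180 \left(-27 + 9 \cdot 4 + 117 \left(-6\right) - 234 + 9 \left(-6\right) \left(-2\right)\right)\right) - 5039 = - 72 \left(1 + 180 \left(-27 + 36 - 702 - 234 + 108\right)\right) - 5039 = - 72 \left(1 + 180 \left(-819\right)\right) - 5039 = - 72 \left(1 - 147420\right) - 5039 = \left(-72\right) \left(-147419\right) - 5039 = 10614168 - 5039 = 10609129$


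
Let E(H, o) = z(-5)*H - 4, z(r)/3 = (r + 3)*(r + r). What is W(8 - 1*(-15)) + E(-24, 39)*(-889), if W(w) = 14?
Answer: 1283730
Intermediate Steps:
z(r) = 6*r*(3 + r) (z(r) = 3*((r + 3)*(r + r)) = 3*((3 + r)*(2*r)) = 3*(2*r*(3 + r)) = 6*r*(3 + r))
E(H, o) = -4 + 60*H (E(H, o) = (6*(-5)*(3 - 5))*H - 4 = (6*(-5)*(-2))*H - 4 = 60*H - 4 = -4 + 60*H)
W(8 - 1*(-15)) + E(-24, 39)*(-889) = 14 + (-4 + 60*(-24))*(-889) = 14 + (-4 - 1440)*(-889) = 14 - 1444*(-889) = 14 + 1283716 = 1283730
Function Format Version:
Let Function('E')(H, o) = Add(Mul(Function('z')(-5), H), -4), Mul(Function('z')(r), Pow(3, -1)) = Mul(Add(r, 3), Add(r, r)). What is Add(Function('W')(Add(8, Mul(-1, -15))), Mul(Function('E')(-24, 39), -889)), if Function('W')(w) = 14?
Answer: 1283730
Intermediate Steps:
Function('z')(r) = Mul(6, r, Add(3, r)) (Function('z')(r) = Mul(3, Mul(Add(r, 3), Add(r, r))) = Mul(3, Mul(Add(3, r), Mul(2, r))) = Mul(3, Mul(2, r, Add(3, r))) = Mul(6, r, Add(3, r)))
Function('E')(H, o) = Add(-4, Mul(60, H)) (Function('E')(H, o) = Add(Mul(Mul(6, -5, Add(3, -5)), H), -4) = Add(Mul(Mul(6, -5, -2), H), -4) = Add(Mul(60, H), -4) = Add(-4, Mul(60, H)))
Add(Function('W')(Add(8, Mul(-1, -15))), Mul(Function('E')(-24, 39), -889)) = Add(14, Mul(Add(-4, Mul(60, -24)), -889)) = Add(14, Mul(Add(-4, -1440), -889)) = Add(14, Mul(-1444, -889)) = Add(14, 1283716) = 1283730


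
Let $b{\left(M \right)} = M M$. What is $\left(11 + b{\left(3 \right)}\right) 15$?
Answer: $300$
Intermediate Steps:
$b{\left(M \right)} = M^{2}$
$\left(11 + b{\left(3 \right)}\right) 15 = \left(11 + 3^{2}\right) 15 = \left(11 + 9\right) 15 = 20 \cdot 15 = 300$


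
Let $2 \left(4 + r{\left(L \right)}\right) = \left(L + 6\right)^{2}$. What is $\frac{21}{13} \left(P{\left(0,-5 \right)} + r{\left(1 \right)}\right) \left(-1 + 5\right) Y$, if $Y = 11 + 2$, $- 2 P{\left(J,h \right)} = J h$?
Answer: $1722$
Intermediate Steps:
$P{\left(J,h \right)} = - \frac{J h}{2}$
$r{\left(L \right)} = -4 + \frac{\left(6 + L\right)^{2}}{2}$ ($r{\left(L \right)} = -4 + \frac{\left(L + 6\right)^{2}}{2} = -4 + \frac{\left(6 + L\right)^{2}}{2}$)
$Y = 13$
$\frac{21}{13} \left(P{\left(0,-5 \right)} + r{\left(1 \right)}\right) \left(-1 + 5\right) Y = \frac{21}{13} \left(\left(- \frac{1}{2}\right) 0 \left(-5\right) - \left(4 - \frac{\left(6 + 1\right)^{2}}{2}\right)\right) \left(-1 + 5\right) 13 = 21 \cdot \frac{1}{13} \left(0 - \left(4 - \frac{7^{2}}{2}\right)\right) 4 \cdot 13 = \frac{21 \left(0 + \left(-4 + \frac{1}{2} \cdot 49\right)\right) 4}{13} \cdot 13 = \frac{21 \left(0 + \left(-4 + \frac{49}{2}\right)\right) 4}{13} \cdot 13 = \frac{21 \left(0 + \frac{41}{2}\right) 4}{13} \cdot 13 = \frac{21 \cdot \frac{41}{2} \cdot 4}{13} \cdot 13 = \frac{21}{13} \cdot 82 \cdot 13 = \frac{1722}{13} \cdot 13 = 1722$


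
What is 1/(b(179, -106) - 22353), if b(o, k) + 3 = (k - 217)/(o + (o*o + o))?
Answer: -32399/724312367 ≈ -4.4731e-5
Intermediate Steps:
b(o, k) = -3 + (-217 + k)/(o**2 + 2*o) (b(o, k) = -3 + (k - 217)/(o + (o*o + o)) = -3 + (-217 + k)/(o + (o**2 + o)) = -3 + (-217 + k)/(o + (o + o**2)) = -3 + (-217 + k)/(o**2 + 2*o))
1/(b(179, -106) - 22353) = 1/((-217 - 106 - 6*179 - 3*179**2)/(179*(2 + 179)) - 22353) = 1/((1/179)*(-217 - 106 - 1074 - 3*32041)/181 - 22353) = 1/((1/179)*(1/181)*(-217 - 106 - 1074 - 96123) - 22353) = 1/((1/179)*(1/181)*(-97520) - 22353) = 1/(-97520/32399 - 22353) = 1/(-724312367/32399) = -32399/724312367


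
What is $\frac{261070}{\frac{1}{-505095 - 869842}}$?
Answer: $-358954802590$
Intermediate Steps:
$\frac{261070}{\frac{1}{-505095 - 869842}} = \frac{261070}{\frac{1}{-1374937}} = \frac{261070}{- \frac{1}{1374937}} = 261070 \left(-1374937\right) = -358954802590$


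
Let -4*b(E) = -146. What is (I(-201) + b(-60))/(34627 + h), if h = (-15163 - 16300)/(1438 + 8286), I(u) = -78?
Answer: -403546/336681485 ≈ -0.0011986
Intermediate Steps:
h = -31463/9724 ≈ -3.2356
b(E) = 73/2 (b(E) = -1/4*(-146) = 73/2)
(I(-201) + b(-60))/(34627 + h) = (-78 + 73/2)/(34627 - 31463/9724) = -83/(2*336681485/9724) = -83/2*9724/336681485 = -403546/336681485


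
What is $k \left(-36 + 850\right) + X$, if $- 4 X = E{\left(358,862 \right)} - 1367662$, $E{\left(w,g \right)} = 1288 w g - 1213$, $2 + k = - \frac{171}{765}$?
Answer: $- \frac{33669351089}{340} \approx -9.9027 \cdot 10^{7}$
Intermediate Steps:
$k = - \frac{189}{85}$ ($k = -2 - \frac{171}{765} = -2 - \frac{19}{85} = - \frac{189}{85} \approx -2.2235$)
$E{\left(w,g \right)} = -1213 + 1288 g w$ ($E{\left(w,g \right)} = 1288 g w - 1213 = -1213 + 1288 g w$)
$X = - \frac{396102773}{4}$ ($X = - \frac{\left(-1213 + 1288 \cdot 862 \cdot 358\right) - 1367662}{4} = - \frac{\left(-1213 + 397471648\right) - 1367662}{4} = - \frac{397470435 - 1367662}{4} = \left(- \frac{1}{4}\right) 396102773 = - \frac{396102773}{4} \approx -9.9026 \cdot 10^{7}$)
$k \left(-36 + 850\right) + X = - \frac{189 \left(-36 + 850\right)}{85} - \frac{396102773}{4} = \left(- \frac{189}{85}\right) 814 - \frac{396102773}{4} = - \frac{153846}{85} - \frac{396102773}{4} = - \frac{33669351089}{340}$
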